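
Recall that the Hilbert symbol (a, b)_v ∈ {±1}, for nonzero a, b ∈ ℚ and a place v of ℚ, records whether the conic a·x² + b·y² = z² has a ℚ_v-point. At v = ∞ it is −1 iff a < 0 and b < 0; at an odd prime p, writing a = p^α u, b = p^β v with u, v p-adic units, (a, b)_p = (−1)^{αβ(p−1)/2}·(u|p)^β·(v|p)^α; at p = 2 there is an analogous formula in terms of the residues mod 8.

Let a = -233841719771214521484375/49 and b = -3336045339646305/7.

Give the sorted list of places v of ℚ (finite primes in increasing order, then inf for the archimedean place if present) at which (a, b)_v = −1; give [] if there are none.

Mod squares: a ≡ -138567, b ≡ -15015. Check v ∈ {∞, 2, 3, 5, 7, 11, 13, 17, 19}.
v=11: a=11^3·(≡1), b=11^3·(≡10) mod 11; (1|11)=+1, (10|11)=-1; (−1)^{3·3·5}·(+1)^3·(-1)^3 = +1.
v=13: a=13^3·(≡3), b=13^3·(≡11) mod 13; (3|13)=+1, (11|13)=-1; (−1)^{3·3·6}·(+1)^3·(-1)^3 = -1.
v=5: a=5^10·(≡2), b=5^1·(≡2) mod 5; (2|5)=-1, (2|5)=-1; (−1)^{10·1·2}·(-1)^1·(-1)^10 = -1.
v=2: v_2(a)=0, v_2(b)=0; units ≡ 1, 1 (mod 8); ε·ε+αω+βω = 0·0+0·0+0·0 ≡ 0  ⇒  (a,b)_2 = +1.
v=∞: -138567 < 0 and -15015 < 0  ⇒  (a,b)_∞ = -1.
v=3: a=3^5·(≡2), b=3^7·(≡2) mod 3; (2|3)=-1, (2|3)=-1; (−1)^{5·7·1}·(-1)^7·(-1)^5 = -1.
v=7: a=7^-2·(≡3), b=7^-1·(≡1) mod 7; (3|7)=-1, (1|7)=+1; (−1)^{-2·-1·3}·(-1)^-1·(+1)^-2 = -1.
v=17: a=17^3·(≡13), b=17^2·(≡15) mod 17; (13|17)=+1, (15|17)=+1; (−1)^{3·2·8}·(+1)^2·(+1)^3 = +1.
v=19: a=19^3·(≡12), b=19^2·(≡2) mod 19; (12|19)=-1, (2|19)=-1; (−1)^{3·2·9}·(-1)^2·(-1)^3 = -1.
Ram(-138567, -15015) = {3, 5, 7, 13, 19, ∞}; no ℚ_3-point on the conic.

[3, 5, 7, 13, 19, inf]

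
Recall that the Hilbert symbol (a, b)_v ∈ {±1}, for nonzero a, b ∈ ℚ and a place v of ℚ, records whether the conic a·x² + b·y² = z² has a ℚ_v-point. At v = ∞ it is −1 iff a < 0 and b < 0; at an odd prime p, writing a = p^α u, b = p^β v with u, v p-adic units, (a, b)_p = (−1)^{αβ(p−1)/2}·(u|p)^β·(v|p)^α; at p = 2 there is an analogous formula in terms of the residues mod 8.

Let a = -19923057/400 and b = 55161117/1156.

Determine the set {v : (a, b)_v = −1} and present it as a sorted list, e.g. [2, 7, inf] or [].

[]

Mod squares: a ≡ -33, b ≡ 37. Check v ∈ {∞, 2, 3, 5, 7, 11, 17, 37}.
v=3: a=3^3·(≡1), b=3^2·(≡1) mod 3; (1|3)=+1, (1|3)=+1; (−1)^{3·2·1}·(+1)^2·(+1)^3 = +1.
v=17: a=17^0·(≡16), b=17^-2·(≡11) mod 17; (16|17)=+1, (11|17)=-1; (−1)^{0·-2·8}·(+1)^-2·(-1)^0 = +1.
v=5: a=5^-2·(≡3), b=5^0·(≡2) mod 5; (3|5)=-1, (2|5)=-1; (−1)^{-2·0·2}·(-1)^0·(-1)^-2 = +1.
v=11: a=11^1·(≡10), b=11^2·(≡4) mod 11; (10|11)=-1, (4|11)=+1; (−1)^{1·2·5}·(-1)^2·(+1)^1 = +1.
v=7: a=7^2·(≡2), b=7^0·(≡4) mod 7; (2|7)=+1, (4|7)=+1; (−1)^{2·0·3}·(+1)^0·(+1)^2 = +1.
v=2: v_2(a)=-4, v_2(b)=-2; units ≡ 7, 5 (mod 8); ε·ε+αω+βω = 1·0+-4·1+-2·0 ≡ 0  ⇒  (a,b)_2 = +1.
v=∞: -33 < 0 and 37 > 0  ⇒  (a,b)_∞ = +1.
v=37: a=37^2·(≡7), b=37^3·(≡10) mod 37; (7|37)=+1, (10|37)=+1; (−1)^{2·3·18}·(+1)^3·(+1)^2 = +1.
Every local symbol is +1, so the conic -33·x² + 37·y² = z² has ℚ_v-points for all v and hence a ℚ-point; (a, b / ℚ) ≅ M_2(ℚ).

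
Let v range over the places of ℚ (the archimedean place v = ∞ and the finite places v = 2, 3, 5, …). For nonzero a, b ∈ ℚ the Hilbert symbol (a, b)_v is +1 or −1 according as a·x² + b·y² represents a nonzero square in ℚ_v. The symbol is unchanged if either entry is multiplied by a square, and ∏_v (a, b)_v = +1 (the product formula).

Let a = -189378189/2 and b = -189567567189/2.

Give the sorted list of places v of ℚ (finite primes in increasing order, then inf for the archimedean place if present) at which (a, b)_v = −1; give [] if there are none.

[2, 7, 11, inf]

Mod squares: a ≡ -42, b ≡ -858. Check v ∈ {∞, 2, 3, 7, 11, 13}.
v=13: a=13^2·(≡3), b=13^3·(≡10) mod 13; (3|13)=+1, (10|13)=+1; (−1)^{2·3·6}·(+1)^3·(+1)^2 = +1.
v=11: a=11^2·(≡2), b=11^3·(≡6) mod 11; (2|11)=-1, (6|11)=-1; (−1)^{2·3·5}·(-1)^3·(-1)^2 = -1.
v=3: a=3^3·(≡1), b=3^3·(≡2) mod 3; (1|3)=+1, (2|3)=-1; (−1)^{3·3·1}·(+1)^3·(-1)^3 = +1.
v=2: v_2(a)=-1, v_2(b)=-1; units ≡ 3, 3 (mod 8); ε·ε+αω+βω = 1·1+-1·1+-1·1 ≡ 1  ⇒  (a,b)_2 = -1.
v=7: a=7^3·(≡1), b=7^4·(≡3) mod 7; (1|7)=+1, (3|7)=-1; (−1)^{3·4·3}·(+1)^4·(-1)^3 = -1.
v=∞: -42 < 0 and -858 < 0  ⇒  (a,b)_∞ = -1.
(-42, -858 / ℚ) ramifies at {2, 7, 11, ∞}: a division algebra.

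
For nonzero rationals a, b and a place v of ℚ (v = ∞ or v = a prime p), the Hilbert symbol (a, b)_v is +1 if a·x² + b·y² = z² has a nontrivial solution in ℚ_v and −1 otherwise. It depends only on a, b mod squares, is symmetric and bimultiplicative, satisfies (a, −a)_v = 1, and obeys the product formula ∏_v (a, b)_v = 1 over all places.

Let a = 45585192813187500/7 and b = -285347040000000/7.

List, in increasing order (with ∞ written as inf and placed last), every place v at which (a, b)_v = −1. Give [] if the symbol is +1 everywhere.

[2, 3, 5, 7]

Mod squares: a ≡ 77, b ≡ -3570. Check v ∈ {∞, 2, 3, 5, 7, 11, 17}.
v=17: a=17^4·(≡4), b=17^3·(≡14) mod 17; (4|17)=+1, (14|17)=-1; (−1)^{4·3·8}·(+1)^3·(-1)^4 = +1.
v=2: v_2(a)=2, v_2(b)=11; units ≡ 5, 7 (mod 8); ε·ε+αω+βω = 0·1+2·0+11·1 ≡ 1  ⇒  (a,b)_2 = -1.
v=5: a=5^6·(≡2), b=5^7·(≡4) mod 5; (2|5)=-1, (4|5)=+1; (−1)^{6·7·2}·(-1)^7·(+1)^6 = -1.
v=3: a=3^8·(≡2), b=3^1·(≡1) mod 3; (2|3)=-1, (1|3)=+1; (−1)^{8·1·1}·(-1)^1·(+1)^8 = -1.
v=7: a=7^-1·(≡4), b=7^-1·(≡1) mod 7; (4|7)=+1, (1|7)=+1; (−1)^{-1·-1·3}·(+1)^-1·(+1)^-1 = -1.
v=11: a=11^3·(≡6), b=11^2·(≡4) mod 11; (6|11)=-1, (4|11)=+1; (−1)^{3·2·5}·(-1)^2·(+1)^3 = +1.
v=∞: 77 > 0 and -3570 < 0  ⇒  (a,b)_∞ = +1.
|Ram(77, -3570)| = 4, even; anisotropic at {2, 3, 5, 7}.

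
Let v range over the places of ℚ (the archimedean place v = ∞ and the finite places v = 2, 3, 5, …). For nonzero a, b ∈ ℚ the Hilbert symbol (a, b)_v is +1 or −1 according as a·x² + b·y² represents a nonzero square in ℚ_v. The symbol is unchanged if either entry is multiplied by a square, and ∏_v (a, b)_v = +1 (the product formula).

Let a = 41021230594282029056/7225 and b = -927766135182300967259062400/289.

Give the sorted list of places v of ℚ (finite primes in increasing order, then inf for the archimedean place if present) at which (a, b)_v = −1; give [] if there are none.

[23, 29]

Mod squares: a ≡ 17081, b ≡ -58466. Check v ∈ {∞, 2, 5, 7, 11, 17, 19, 23, 29, 31, 41}.
v=2: v_2(a)=16, v_2(b)=7; units ≡ 1, 7 (mod 8); ε·ε+αω+βω = 0·1+16·0+7·0 ≡ 0  ⇒  (a,b)_2 = +1.
v=7: a=7^2·(≡1), b=7^0·(≡6) mod 7; (1|7)=+1, (6|7)=-1; (−1)^{2·0·3}·(+1)^0·(-1)^2 = +1.
v=41: a=41^2·(≡20), b=41^3·(≡2) mod 41; (20|41)=+1, (2|41)=+1; (−1)^{2·3·20}·(+1)^3·(+1)^2 = +1.
v=∞: 17081 > 0 and -58466 < 0  ⇒  (a,b)_∞ = +1.
v=31: a=31^1·(≡12), b=31^1·(≡25) mod 31; (12|31)=-1, (25|31)=+1; (−1)^{1·1·15}·(-1)^1·(+1)^1 = +1.
v=29: a=29^3·(≡13), b=29^4·(≡10) mod 29; (13|29)=+1, (10|29)=-1; (−1)^{3·4·14}·(+1)^4·(-1)^3 = -1.
v=11: a=11^0·(≡1), b=11^2·(≡7) mod 11; (1|11)=+1, (7|11)=-1; (−1)^{0·2·5}·(+1)^2·(-1)^0 = +1.
v=5: a=5^-2·(≡4), b=5^2·(≡1) mod 5; (4|5)=+1, (1|5)=+1; (−1)^{-2·2·2}·(+1)^2·(+1)^-2 = +1.
v=17: a=17^-2·(≡2), b=17^-2·(≡5) mod 17; (2|17)=+1, (5|17)=-1; (−1)^{-2·-2·8}·(+1)^-2·(-1)^-2 = +1.
v=23: a=23^2·(≡14), b=23^3·(≡17) mod 23; (14|23)=-1, (17|23)=-1; (−1)^{2·3·11}·(-1)^3·(-1)^2 = -1.
v=19: a=19^1·(≡1), b=19^4·(≡1) mod 19; (1|19)=+1, (1|19)=+1; (−1)^{1·4·9}·(+1)^4·(+1)^1 = +1.
Ram(17081, -58466) = {23, 29}; no ℚ_23-point on the conic.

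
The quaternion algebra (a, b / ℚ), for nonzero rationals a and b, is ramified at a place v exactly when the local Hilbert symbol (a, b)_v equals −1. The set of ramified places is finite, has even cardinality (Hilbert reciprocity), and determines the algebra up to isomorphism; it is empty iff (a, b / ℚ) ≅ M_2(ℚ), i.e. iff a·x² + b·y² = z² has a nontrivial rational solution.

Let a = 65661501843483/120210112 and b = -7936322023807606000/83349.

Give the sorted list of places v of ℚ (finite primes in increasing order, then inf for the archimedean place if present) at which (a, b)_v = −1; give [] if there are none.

(a, b) ≡ (5289, -8853915) mod (ℚ^×)²; places V = {2, 3, 5, 7, 11, 13, 19, 31, 37, 41, 43, 53, ∞}.
(a,b)_5: α=0, u≡4; β=3, v≡3 (mod 5); (4|5)=+1, (3|5)=-1; sign (−1)^0·+1^3·-1^0 = +1.
(a,b)_3: α=1, u≡2; β=-5, v≡2 (mod 3); (2|3)=-1, (2|3)=-1; sign (−1)^1·-1^-5·-1^1 = -1.
(a,b)_11: α=-2, u≡1; β=2, v≡10 (mod 11); (1|11)=+1, (10|11)=-1; sign (−1)^0·+1^2·-1^-2 = +1.
(a,b)_43: α=-1, u≡39; β=1, v≡32 (mod 43); (39|43)=-1, (32|43)=-1; sign (−1)^1·-1^1·-1^-1 = -1.
(a,b)_41: α=1, u≡12; β=2, v≡3 (mod 41); (12|41)=-1, (3|41)=-1; sign (−1)^0·-1^2·-1^1 = -1.
(a,b)_31: α=2, u≡8; β=0, v≡12 (mod 31); (8|31)=+1, (12|31)=-1; sign (−1)^0·+1^0·-1^2 = +1.
(a,b)_∞: sgn(5289)=+, sgn(-8853915)=−, so +1.
(a,b)_7: α=4, u≡4; β=-3, v≡6 (mod 7); (4|7)=+1, (6|7)=-1; sign (−1)^0·+1^-3·-1^4 = +1.
(a,b)_53: α=0, u≡43; β=1, v≡29 (mod 53); (43|53)=+1, (29|53)=+1; sign (−1)^0·+1^1·+1^0 = +1.
(a,b)_13: α=2, u≡2; β=2, v≡7 (mod 13); (2|13)=-1, (7|13)=-1; sign (−1)^0·-1^2·-1^2 = +1.
(a,b)_37: α=2, u≡14; β=3, v≡36 (mod 37); (14|37)=-1, (36|37)=+1; sign (−1)^0·-1^3·+1^2 = -1.
(a,b)_2: α=-6, β=4; u≡1, v≡5 (mod 8); ε(u)ε(v)=0·0, αω(v)=-6·1, βω(u)=4·0; sum ≡ 0  ⇒  +1.
(a,b)_19: α=-2, u≡9; β=0, v≡4 (mod 19); (9|19)=+1, (4|19)=+1; sign (−1)^0·+1^0·+1^-2 = +1.
Ram(5289, -8853915) = {3, 37, 41, 43}; no ℚ_3-point on the conic.

[3, 37, 41, 43]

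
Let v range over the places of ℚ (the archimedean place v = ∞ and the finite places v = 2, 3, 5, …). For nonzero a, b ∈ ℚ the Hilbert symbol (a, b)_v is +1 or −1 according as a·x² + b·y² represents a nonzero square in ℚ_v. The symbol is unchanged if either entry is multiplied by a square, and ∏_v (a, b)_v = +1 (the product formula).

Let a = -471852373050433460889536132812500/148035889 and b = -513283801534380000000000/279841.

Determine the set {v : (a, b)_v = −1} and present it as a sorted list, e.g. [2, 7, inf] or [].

(a, b) ≡ (-347565, -253518) mod (ℚ^×)²; places V = {2, 3, 5, 11, 17, 23, 29, 31, 47, ∞}.
(a,b)_31: α=4, u≡5; β=3, v≡22 (mod 31); (5|31)=+1, (22|31)=-1; sign (−1)^0·+1^3·-1^4 = +1.
(a,b)_5: α=13, u≡3; β=10, v≡3 (mod 5); (3|5)=-1, (3|5)=-1; sign (−1)^0·-1^10·-1^13 = -1.
(a,b)_11: α=2, u≡2; β=0, v≡8 (mod 11); (2|11)=-1, (8|11)=-1; sign (−1)^0·-1^0·-1^2 = +1.
(a,b)_17: α=3, u≡6; β=2, v≡7 (mod 17); (6|17)=-1, (7|17)=-1; sign (−1)^0·-1^2·-1^3 = -1.
(a,b)_23: α=-6, u≡17; β=-4, v≡17 (mod 23); (17|23)=-1, (17|23)=-1; sign (−1)^0·-1^-4·-1^-6 = +1.
(a,b)_∞: sgn(-347565)=−, sgn(-253518)=−, so -1.
(a,b)_2: α=2, β=11; u≡3, v≡1 (mod 8); ε(u)ε(v)=1·0, αω(v)=2·0, βω(u)=11·1; sum ≡ 1  ⇒  -1.
(a,b)_3: α=17, u≡2; β=7, v≡1 (mod 3); (2|3)=-1, (1|3)=+1; sign (−1)^1·-1^7·+1^17 = +1.
(a,b)_47: α=1, u≡39; β=1, v≡43 (mod 47); (39|47)=-1, (43|47)=-1; sign (−1)^1·-1^1·-1^1 = -1.
(a,b)_29: α=1, u≡8; β=1, v≡16 (mod 29); (8|29)=-1, (16|29)=+1; sign (−1)^0·-1^1·+1^1 = -1.
Ram(-347565, -253518) = {2, 5, 17, 29, 47, ∞}; no ℚ_2-point on the conic.

[2, 5, 17, 29, 47, inf]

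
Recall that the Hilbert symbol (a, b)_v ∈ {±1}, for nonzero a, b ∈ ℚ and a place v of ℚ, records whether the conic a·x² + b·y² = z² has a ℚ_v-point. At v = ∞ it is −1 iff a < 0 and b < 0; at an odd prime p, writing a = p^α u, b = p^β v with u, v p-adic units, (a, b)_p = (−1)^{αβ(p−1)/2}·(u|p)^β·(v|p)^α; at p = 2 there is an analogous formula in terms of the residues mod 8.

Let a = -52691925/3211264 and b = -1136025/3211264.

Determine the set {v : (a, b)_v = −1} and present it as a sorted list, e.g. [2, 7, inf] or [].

Mod squares: a ≡ -7293, b ≡ -561. Check v ∈ {∞, 2, 3, 5, 7, 11, 13, 17}.
v=5: a=5^2·(≡2), b=5^2·(≡1) mod 5; (2|5)=-1, (1|5)=+1; (−1)^{2·2·2}·(-1)^2·(+1)^2 = +1.
v=2: v_2(a)=-16, v_2(b)=-16; units ≡ 3, 7 (mod 8); ε·ε+αω+βω = 1·1+-16·0+-16·1 ≡ 1  ⇒  (a,b)_2 = -1.
v=17: a=17^3·(≡16), b=17^1·(≡16) mod 17; (16|17)=+1, (16|17)=+1; (−1)^{3·1·8}·(+1)^1·(+1)^3 = +1.
v=11: a=11^1·(≡6), b=11^1·(≡4) mod 11; (6|11)=-1, (4|11)=+1; (−1)^{1·1·5}·(-1)^1·(+1)^1 = +1.
v=∞: -7293 < 0 and -561 < 0  ⇒  (a,b)_∞ = -1.
v=3: a=3^1·(≡2), b=3^5·(≡2) mod 3; (2|3)=-1, (2|3)=-1; (−1)^{1·5·1}·(-1)^5·(-1)^1 = -1.
v=13: a=13^1·(≡8), b=13^0·(≡8) mod 13; (8|13)=-1, (8|13)=-1; (−1)^{1·0·6}·(-1)^0·(-1)^1 = -1.
v=7: a=7^-2·(≡4), b=7^-2·(≡6) mod 7; (4|7)=+1, (6|7)=-1; (−1)^{-2·-2·3}·(+1)^-2·(-1)^-2 = +1.
Ram(-7293, -561) = {2, 3, 13, ∞}; no ℚ_2-point on the conic.

[2, 3, 13, inf]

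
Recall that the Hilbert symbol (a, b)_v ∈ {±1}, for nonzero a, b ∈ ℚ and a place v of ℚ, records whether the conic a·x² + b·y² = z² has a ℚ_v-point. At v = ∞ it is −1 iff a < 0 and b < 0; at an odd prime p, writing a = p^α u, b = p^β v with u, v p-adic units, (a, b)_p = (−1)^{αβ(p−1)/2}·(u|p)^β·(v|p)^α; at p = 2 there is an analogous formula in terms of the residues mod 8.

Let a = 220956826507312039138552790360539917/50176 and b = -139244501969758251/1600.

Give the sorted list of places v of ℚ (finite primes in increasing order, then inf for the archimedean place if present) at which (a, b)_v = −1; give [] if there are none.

Mod squares: a ≡ 103037, b ≡ -11339. Check v ∈ {∞, 2, 3, 5, 7, 11, 17, 19, 23, 29}.
v=23: a=23^8·(≡22), b=23^3·(≡12) mod 23; (22|23)=-1, (12|23)=+1; (−1)^{8·3·11}·(-1)^3·(+1)^8 = -1.
v=29: a=29^3·(≡21), b=29^1·(≡3) mod 29; (21|29)=-1, (3|29)=-1; (−1)^{3·1·14}·(-1)^1·(-1)^3 = +1.
v=∞: 103037 > 0 and -11339 < 0  ⇒  (a,b)_∞ = +1.
v=3: a=3^10·(≡2), b=3^12·(≡1) mod 3; (2|3)=-1, (1|3)=+1; (−1)^{10·12·1}·(-1)^12·(+1)^10 = +1.
v=11: a=11^5·(≡6), b=11^2·(≡6) mod 11; (6|11)=-1, (6|11)=-1; (−1)^{5·2·5}·(-1)^2·(-1)^5 = -1.
v=7: a=7^-2·(≡1), b=7^0·(≡1) mod 7; (1|7)=+1, (1|7)=+1; (−1)^{-2·0·3}·(+1)^0·(+1)^-2 = +1.
v=5: a=5^0·(≡2), b=5^-2·(≡1) mod 5; (2|5)=-1, (1|5)=+1; (−1)^{0·-2·2}·(-1)^-2·(+1)^0 = +1.
v=19: a=19^5·(≡3), b=19^2·(≡16) mod 19; (3|19)=-1, (16|19)=+1; (−1)^{5·2·9}·(-1)^2·(+1)^5 = +1.
v=2: v_2(a)=-10, v_2(b)=-6; units ≡ 5, 5 (mod 8); ε·ε+αω+βω = 0·0+-10·1+-6·1 ≡ 0  ⇒  (a,b)_2 = +1.
v=17: a=17^3·(≡1), b=17^1·(≡8) mod 17; (1|17)=+1, (8|17)=+1; (−1)^{3·1·8}·(+1)^1·(+1)^3 = +1.
Ram(103037, -11339) = {11, 23}; no ℚ_11-point on the conic.

[11, 23]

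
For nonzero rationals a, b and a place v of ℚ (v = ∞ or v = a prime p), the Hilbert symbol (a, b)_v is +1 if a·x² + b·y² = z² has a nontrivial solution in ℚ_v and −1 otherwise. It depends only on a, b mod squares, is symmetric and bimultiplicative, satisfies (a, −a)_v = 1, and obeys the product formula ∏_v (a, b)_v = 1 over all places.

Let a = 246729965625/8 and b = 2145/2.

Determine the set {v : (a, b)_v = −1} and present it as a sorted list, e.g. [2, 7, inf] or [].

[3, 11]

Mod squares: a ≡ 4290, b ≡ 4290. Check v ∈ {∞, 2, 3, 5, 11, 13}.
v=11: a=11^3·(≡5), b=11^1·(≡4) mod 11; (5|11)=+1, (4|11)=+1; (−1)^{3·1·5}·(+1)^1·(+1)^3 = -1.
v=5: a=5^5·(≡3), b=5^1·(≡2) mod 5; (3|5)=-1, (2|5)=-1; (−1)^{5·1·2}·(-1)^1·(-1)^5 = +1.
v=2: v_2(a)=-3, v_2(b)=-1; units ≡ 1, 1 (mod 8); ε·ε+αω+βω = 0·0+-3·0+-1·0 ≡ 0  ⇒  (a,b)_2 = +1.
v=∞: 4290 > 0 and 4290 > 0  ⇒  (a,b)_∞ = +1.
v=13: a=13^3·(≡8), b=13^1·(≡11) mod 13; (8|13)=-1, (11|13)=-1; (−1)^{3·1·6}·(-1)^1·(-1)^3 = +1.
v=3: a=3^3·(≡2), b=3^1·(≡2) mod 3; (2|3)=-1, (2|3)=-1; (−1)^{3·1·1}·(-1)^1·(-1)^3 = -1.
Ram(4290, 4290) = {3, 11}; no ℚ_3-point on the conic.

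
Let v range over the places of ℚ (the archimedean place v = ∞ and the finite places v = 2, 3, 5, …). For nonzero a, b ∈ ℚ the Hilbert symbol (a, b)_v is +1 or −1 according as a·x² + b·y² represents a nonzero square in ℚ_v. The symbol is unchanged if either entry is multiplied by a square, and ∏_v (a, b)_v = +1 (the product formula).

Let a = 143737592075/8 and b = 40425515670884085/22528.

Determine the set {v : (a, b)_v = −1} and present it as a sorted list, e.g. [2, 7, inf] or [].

Mod squares: a ≡ 60214, b ≡ 301070. Check v ∈ {∞, 2, 3, 5, 7, 11, 17, 19, 23}.
v=23: a=23^3·(≡15), b=23^5·(≡9) mod 23; (15|23)=-1, (9|23)=+1; (−1)^{3·5·11}·(-1)^5·(+1)^3 = +1.
v=3: a=3^0·(≡1), b=3^4·(≡2) mod 3; (1|3)=+1, (2|3)=-1; (−1)^{0·4·1}·(+1)^4·(-1)^0 = +1.
v=19: a=19^2·(≡18), b=19^4·(≡10) mod 19; (18|19)=-1, (10|19)=-1; (−1)^{2·4·9}·(-1)^4·(-1)^2 = +1.
v=7: a=7^1·(≡3), b=7^1·(≡2) mod 7; (3|7)=-1, (2|7)=+1; (−1)^{1·1·3}·(-1)^1·(+1)^1 = +1.
v=5: a=5^2·(≡1), b=5^1·(≡4) mod 5; (1|5)=+1, (4|5)=+1; (−1)^{2·1·2}·(+1)^1·(+1)^2 = +1.
v=∞: 60214 > 0 and 301070 > 0  ⇒  (a,b)_∞ = +1.
v=17: a=17^1·(≡7), b=17^1·(≡15) mod 17; (7|17)=-1, (15|17)=+1; (−1)^{1·1·8}·(-1)^1·(+1)^1 = -1.
v=2: v_2(a)=-3, v_2(b)=-11; units ≡ 3, 7 (mod 8); ε·ε+αω+βω = 1·1+-3·0+-11·1 ≡ 0  ⇒  (a,b)_2 = +1.
v=11: a=11^1·(≡7), b=11^-1·(≡8) mod 11; (7|11)=-1, (8|11)=-1; (−1)^{1·-1·5}·(-1)^-1·(-1)^1 = -1.
(60214, 301070 / ℚ) ramifies at {11, 17}: a division algebra.

[11, 17]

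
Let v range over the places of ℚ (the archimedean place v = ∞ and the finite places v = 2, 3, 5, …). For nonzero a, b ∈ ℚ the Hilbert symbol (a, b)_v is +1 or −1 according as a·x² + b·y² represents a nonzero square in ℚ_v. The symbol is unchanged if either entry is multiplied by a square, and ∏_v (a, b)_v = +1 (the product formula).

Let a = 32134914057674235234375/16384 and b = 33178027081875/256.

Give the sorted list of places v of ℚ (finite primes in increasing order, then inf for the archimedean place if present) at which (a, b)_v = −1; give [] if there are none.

[2, 31]

(a, b) ≡ (34255, 1131) mod (ℚ^×)²; places V = {2, 3, 5, 13, 17, 29, 31, ∞}.
(a,b)_5: α=7, u≡4; β=4, v≡1 (mod 5); (4|5)=+1, (1|5)=+1; sign (−1)^0·+1^4·+1^7 = +1.
(a,b)_31: α=3, u≡5; β=2, v≡26 (mod 31); (5|31)=+1, (26|31)=-1; sign (−1)^0·+1^2·-1^3 = -1.
(a,b)_2: α=-14, β=-8; u≡7, v≡3 (mod 8); ε(u)ε(v)=1·1, αω(v)=-14·1, βω(u)=-8·0; sum ≡ 1  ⇒  -1.
(a,b)_17: α=3, u≡8; β=2, v≡1 (mod 17); (8|17)=+1, (1|17)=+1; sign (−1)^0·+1^2·+1^3 = +1.
(a,b)_∞: sgn(34255)=+, sgn(1131)=+, so +1.
(a,b)_13: α=5, u≡4; β=3, v≡10 (mod 13); (4|13)=+1, (10|13)=+1; sign (−1)^0·+1^3·+1^5 = +1.
(a,b)_3: α=2, u≡1; β=1, v≡2 (mod 3); (1|3)=+1, (2|3)=-1; sign (−1)^0·+1^1·-1^2 = +1.
(a,b)_29: α=2, u≡22; β=1, v≡27 (mod 29); (22|29)=+1, (27|29)=-1; sign (−1)^0·+1^1·-1^2 = +1.
(34255, 1131 / ℚ) ramifies at {2, 31}: a division algebra.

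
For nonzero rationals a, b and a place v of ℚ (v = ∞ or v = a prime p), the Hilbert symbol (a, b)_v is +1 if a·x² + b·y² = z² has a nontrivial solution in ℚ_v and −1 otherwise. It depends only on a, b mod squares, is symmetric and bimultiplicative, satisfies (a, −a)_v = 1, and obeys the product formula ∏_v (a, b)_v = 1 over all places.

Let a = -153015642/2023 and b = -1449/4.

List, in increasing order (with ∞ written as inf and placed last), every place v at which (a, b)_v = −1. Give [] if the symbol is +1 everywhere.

[23, inf]

Mod squares: a ≡ -966, b ≡ -161. Check v ∈ {∞, 2, 3, 7, 13, 17, 23}.
v=13: a=13^2·(≡4), b=13^0·(≡5) mod 13; (4|13)=+1, (5|13)=-1; (−1)^{2·0·6}·(+1)^0·(-1)^2 = +1.
v=23: a=23^1·(≡12), b=23^1·(≡13) mod 23; (12|23)=+1, (13|23)=+1; (−1)^{1·1·11}·(+1)^1·(+1)^1 = -1.
v=2: v_2(a)=1, v_2(b)=-2; units ≡ 5, 7 (mod 8); ε·ε+αω+βω = 0·1+1·0+-2·1 ≡ 0  ⇒  (a,b)_2 = +1.
v=7: a=7^-1·(≡2), b=7^1·(≡6) mod 7; (2|7)=+1, (6|7)=-1; (−1)^{-1·1·3}·(+1)^1·(-1)^-1 = +1.
v=17: a=17^-2·(≡7), b=17^0·(≡16) mod 17; (7|17)=-1, (16|17)=+1; (−1)^{-2·0·8}·(-1)^0·(+1)^-2 = +1.
v=∞: -966 < 0 and -161 < 0  ⇒  (a,b)_∞ = -1.
v=3: a=3^9·(≡2), b=3^2·(≡1) mod 3; (2|3)=-1, (1|3)=+1; (−1)^{9·2·1}·(-1)^2·(+1)^9 = +1.
|Ram(-966, -161)| = 2, even; anisotropic at {23, ∞}.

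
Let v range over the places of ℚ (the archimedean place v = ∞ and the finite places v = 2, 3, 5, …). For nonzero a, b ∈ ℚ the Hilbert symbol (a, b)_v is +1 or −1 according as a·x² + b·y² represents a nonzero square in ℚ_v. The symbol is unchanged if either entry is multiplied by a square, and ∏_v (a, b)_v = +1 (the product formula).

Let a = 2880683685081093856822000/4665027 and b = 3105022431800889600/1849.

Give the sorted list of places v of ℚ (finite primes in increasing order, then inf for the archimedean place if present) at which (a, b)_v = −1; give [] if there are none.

Mod squares: a ≡ 165, b ≡ 4641. Check v ∈ {∞, 2, 3, 5, 7, 11, 13, 17, 19, 29, 43, 59}.
v=7: a=7^0·(≡1), b=7^3·(≡6) mod 7; (1|7)=+1, (6|7)=-1; (−1)^{0·3·3}·(+1)^3·(-1)^0 = +1.
v=17: a=17^4·(≡14), b=17^3·(≡2) mod 17; (14|17)=-1, (2|17)=+1; (−1)^{4·3·8}·(-1)^3·(+1)^4 = -1.
v=11: a=11^3·(≡1), b=11^2·(≡2) mod 11; (1|11)=+1, (2|11)=-1; (−1)^{3·2·5}·(+1)^2·(-1)^3 = -1.
v=29: a=29^-2·(≡22), b=29^0·(≡1) mod 29; (22|29)=+1, (1|29)=+1; (−1)^{-2·0·14}·(+1)^0·(+1)^-2 = +1.
v=3: a=3^-1·(≡1), b=3^1·(≡2) mod 3; (1|3)=+1, (2|3)=-1; (−1)^{-1·1·1}·(+1)^1·(-1)^-1 = +1.
v=∞: 165 > 0 and 4641 > 0  ⇒  (a,b)_∞ = +1.
v=19: a=19^4·(≡10), b=19^2·(≡1) mod 19; (10|19)=-1, (1|19)=+1; (−1)^{4·2·9}·(-1)^2·(+1)^4 = +1.
v=13: a=13^4·(≡4), b=13^3·(≡6) mod 13; (4|13)=+1, (6|13)=-1; (−1)^{4·3·6}·(+1)^3·(-1)^4 = +1.
v=2: v_2(a)=4, v_2(b)=8; units ≡ 5, 1 (mod 8); ε·ε+αω+βω = 0·0+4·0+8·1 ≡ 0  ⇒  (a,b)_2 = +1.
v=59: a=59^2·(≡42), b=59^0·(≡43) mod 59; (42|59)=-1, (43|59)=-1; (−1)^{2·0·29}·(-1)^0·(-1)^2 = +1.
v=43: a=43^-2·(≡41), b=43^-2·(≡25) mod 43; (41|43)=+1, (25|43)=+1; (−1)^{-2·-2·21}·(+1)^-2·(+1)^-2 = +1.
v=5: a=5^3·(≡3), b=5^2·(≡1) mod 5; (3|5)=-1, (1|5)=+1; (−1)^{3·2·2}·(-1)^2·(+1)^3 = +1.
(165, 4641 / ℚ) ramifies at {11, 17}: a division algebra.

[11, 17]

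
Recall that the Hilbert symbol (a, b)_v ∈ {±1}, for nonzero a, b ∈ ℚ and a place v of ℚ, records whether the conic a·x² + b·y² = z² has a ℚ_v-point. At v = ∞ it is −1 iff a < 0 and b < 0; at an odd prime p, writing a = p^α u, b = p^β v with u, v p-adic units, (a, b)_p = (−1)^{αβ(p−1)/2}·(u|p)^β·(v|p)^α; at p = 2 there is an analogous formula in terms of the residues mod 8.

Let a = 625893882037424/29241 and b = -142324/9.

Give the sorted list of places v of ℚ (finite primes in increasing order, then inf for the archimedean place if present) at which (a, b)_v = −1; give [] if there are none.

[2, 13, 17, 23]

(a, b) ≡ (11, -35581) mod (ℚ^×)²; places V = {2, 3, 7, 11, 13, 17, 19, 23, 53, ∞}.
(a,b)_53: α=2, u≡25; β=0, v≡45 (mod 53); (25|53)=+1, (45|53)=-1; sign (−1)^0·+1^0·-1^2 = +1.
(a,b)_2: α=4, β=2; u≡3, v≡3 (mod 8); ε(u)ε(v)=1·1, αω(v)=4·1, βω(u)=2·1; sum ≡ 1  ⇒  -1.
(a,b)_∞: sgn(11)=+, sgn(-35581)=−, so +1.
(a,b)_11: α=1, u≡4; β=0, v≡3 (mod 11); (4|11)=+1, (3|11)=+1; sign (−1)^0·+1^0·+1^1 = +1.
(a,b)_3: α=-4, u≡2; β=-2, v≡2 (mod 3); (2|3)=-1, (2|3)=-1; sign (−1)^0·-1^-2·-1^-4 = +1.
(a,b)_23: α=2, u≡7; β=1, v≡5 (mod 23); (7|23)=-1, (5|23)=-1; sign (−1)^0·-1^1·-1^2 = -1.
(a,b)_13: α=2, u≡11; β=1, v≡7 (mod 13); (11|13)=-1, (7|13)=-1; sign (−1)^0·-1^1·-1^2 = -1.
(a,b)_7: α=2, u≡1; β=1, v≡5 (mod 7); (1|7)=+1, (5|7)=-1; sign (−1)^0·+1^1·-1^2 = +1.
(a,b)_17: α=2, u≡11; β=1, v≡1 (mod 17); (11|17)=-1, (1|17)=+1; sign (−1)^0·-1^1·+1^2 = -1.
(a,b)_19: α=-2, u≡6; β=0, v≡9 (mod 19); (6|19)=+1, (9|19)=+1; sign (−1)^0·+1^0·+1^-2 = +1.
Ram(11, -35581) = {2, 13, 17, 23}; no ℚ_2-point on the conic.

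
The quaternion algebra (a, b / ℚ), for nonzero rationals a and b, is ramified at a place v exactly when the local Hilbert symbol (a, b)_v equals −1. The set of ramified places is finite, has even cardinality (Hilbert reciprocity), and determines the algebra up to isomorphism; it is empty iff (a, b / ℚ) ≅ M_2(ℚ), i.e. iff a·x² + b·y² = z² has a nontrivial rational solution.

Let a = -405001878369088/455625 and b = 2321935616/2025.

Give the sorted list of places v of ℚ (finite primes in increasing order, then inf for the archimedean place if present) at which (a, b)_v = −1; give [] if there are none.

Mod squares: a ≡ -13, b ≡ 53669. Check v ∈ {∞, 2, 3, 5, 7, 11, 13, 17, 41}.
v=5: a=5^-4·(≡3), b=5^-2·(≡1) mod 5; (3|5)=-1, (1|5)=+1; (−1)^{-4·-2·2}·(-1)^-2·(+1)^-4 = +1.
v=11: a=11^2·(≡3), b=11^1·(≡6) mod 11; (3|11)=+1, (6|11)=-1; (−1)^{2·1·5}·(+1)^1·(-1)^2 = +1.
v=∞: -13 < 0 and 53669 > 0  ⇒  (a,b)_∞ = +1.
v=3: a=3^-6·(≡2), b=3^-4·(≡2) mod 3; (2|3)=-1, (2|3)=-1; (−1)^{-6·-4·1}·(-1)^-4·(-1)^-6 = +1.
v=7: a=7^2·(≡2), b=7^1·(≡4) mod 7; (2|7)=+1, (4|7)=+1; (−1)^{2·1·3}·(+1)^1·(+1)^2 = +1.
v=41: a=41^2·(≡6), b=41^1·(≡6) mod 41; (6|41)=-1, (6|41)=-1; (−1)^{2·1·20}·(-1)^1·(-1)^2 = -1.
v=2: v_2(a)=6, v_2(b)=8; units ≡ 3, 5 (mod 8); ε·ε+αω+βω = 1·0+6·1+8·1 ≡ 0  ⇒  (a,b)_2 = +1.
v=13: a=13^3·(≡12), b=13^2·(≡11) mod 13; (12|13)=+1, (11|13)=-1; (−1)^{3·2·6}·(+1)^2·(-1)^3 = -1.
v=17: a=17^2·(≡16), b=17^1·(≡11) mod 17; (16|17)=+1, (11|17)=-1; (−1)^{2·1·8}·(+1)^1·(-1)^2 = +1.
|Ram(-13, 53669)| = 2, even; anisotropic at {13, 41}.

[13, 41]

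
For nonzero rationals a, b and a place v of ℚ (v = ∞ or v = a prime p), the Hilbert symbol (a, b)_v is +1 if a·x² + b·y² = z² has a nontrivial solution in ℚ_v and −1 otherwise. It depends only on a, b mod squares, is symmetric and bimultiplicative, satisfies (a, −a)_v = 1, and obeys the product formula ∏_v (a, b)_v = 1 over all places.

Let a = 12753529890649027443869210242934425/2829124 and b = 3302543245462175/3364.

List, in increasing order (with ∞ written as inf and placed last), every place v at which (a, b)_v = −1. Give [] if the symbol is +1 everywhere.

(a, b) ≡ (29233, 154583) mod (ℚ^×)²; places V = {2, 5, 11, 13, 23, 29, 31, 41, 47, ∞}.
(a,b)_23: α=7, u≡6; β=3, v≡14 (mod 23); (6|23)=+1, (14|23)=-1; sign (−1)^1·+1^3·-1^7 = +1.
(a,b)_47: α=2, u≡35; β=1, v≡13 (mod 47); (35|47)=-1, (13|47)=-1; sign (−1)^0·-1^1·-1^2 = -1.
(a,b)_2: α=-2, β=-2; u≡1, v≡7 (mod 8); ε(u)ε(v)=0·1, αω(v)=-2·0, βω(u)=-2·0; sum ≡ 0  ⇒  +1.
(a,b)_31: α=5, u≡6; β=2, v≡27 (mod 31); (6|31)=-1, (27|31)=-1; sign (−1)^0·-1^2·-1^5 = -1.
(a,b)_13: α=2, u≡9; β=1, v≡9 (mod 13); (9|13)=+1, (9|13)=+1; sign (−1)^0·+1^1·+1^2 = +1.
(a,b)_29: α=-4, u≡5; β=-2, v≡16 (mod 29); (5|29)=+1, (16|29)=+1; sign (−1)^0·+1^-2·+1^-4 = +1.
(a,b)_11: α=2, u≡2; β=1, v≡6 (mod 11); (2|11)=-1, (6|11)=-1; sign (−1)^0·-1^1·-1^2 = -1.
(a,b)_5: α=2, u≡3; β=2, v≡3 (mod 5); (3|5)=-1, (3|5)=-1; sign (−1)^0·-1^2·-1^2 = +1.
(a,b)_∞: sgn(29233)=+, sgn(154583)=+, so +1.
(a,b)_41: α=5, u≡2; β=2, v≡26 (mod 41); (2|41)=+1, (26|41)=-1; sign (−1)^0·+1^2·-1^5 = -1.
|Ram(29233, 154583)| = 4, even; anisotropic at {11, 31, 41, 47}.

[11, 31, 41, 47]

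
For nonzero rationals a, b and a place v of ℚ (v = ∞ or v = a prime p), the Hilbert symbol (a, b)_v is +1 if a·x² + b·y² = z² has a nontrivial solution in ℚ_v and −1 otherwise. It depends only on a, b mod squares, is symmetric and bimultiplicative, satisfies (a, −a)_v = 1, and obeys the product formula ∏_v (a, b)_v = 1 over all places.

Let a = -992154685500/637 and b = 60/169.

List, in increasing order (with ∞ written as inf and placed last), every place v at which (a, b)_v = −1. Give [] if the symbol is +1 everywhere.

Mod squares: a ≡ -715, b ≡ 15. Check v ∈ {∞, 2, 3, 5, 7, 11, 13, 37}.
v=5: a=5^3·(≡3), b=5^1·(≡3) mod 5; (3|5)=-1, (3|5)=-1; (−1)^{3·1·2}·(-1)^1·(-1)^3 = +1.
v=37: a=37^2·(≡1), b=37^0·(≡24) mod 37; (1|37)=+1, (24|37)=-1; (−1)^{2·0·18}·(+1)^0·(-1)^2 = +1.
v=2: v_2(a)=2, v_2(b)=2; units ≡ 5, 7 (mod 8); ε·ε+αω+βω = 0·1+2·0+2·1 ≡ 0  ⇒  (a,b)_2 = +1.
v=∞: -715 < 0 and 15 > 0  ⇒  (a,b)_∞ = +1.
v=3: a=3^2·(≡2), b=3^1·(≡2) mod 3; (2|3)=-1, (2|3)=-1; (−1)^{2·1·1}·(-1)^1·(-1)^2 = -1.
v=13: a=13^-1·(≡10), b=13^-2·(≡8) mod 13; (10|13)=+1, (8|13)=-1; (−1)^{-1·-2·6}·(+1)^-2·(-1)^-1 = -1.
v=11: a=11^5·(≡5), b=11^0·(≡4) mod 11; (5|11)=+1, (4|11)=+1; (−1)^{5·0·5}·(+1)^0·(+1)^5 = +1.
v=7: a=7^-2·(≡6), b=7^0·(≡4) mod 7; (6|7)=-1, (4|7)=+1; (−1)^{-2·0·3}·(-1)^0·(+1)^-2 = +1.
|Ram(-715, 15)| = 2, even; anisotropic at {3, 13}.

[3, 13]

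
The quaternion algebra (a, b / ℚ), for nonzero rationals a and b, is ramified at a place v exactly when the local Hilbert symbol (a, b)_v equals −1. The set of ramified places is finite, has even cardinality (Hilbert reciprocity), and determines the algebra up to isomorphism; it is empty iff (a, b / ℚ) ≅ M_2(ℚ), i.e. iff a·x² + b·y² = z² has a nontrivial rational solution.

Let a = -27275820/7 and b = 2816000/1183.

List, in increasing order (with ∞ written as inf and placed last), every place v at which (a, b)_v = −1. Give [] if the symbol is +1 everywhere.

Mod squares: a ≡ -1365, b ≡ 770. Check v ∈ {∞, 2, 3, 5, 7, 11, 13, 17}.
v=13: a=13^1·(≡3), b=13^-2·(≡10) mod 13; (3|13)=+1, (10|13)=+1; (−1)^{1·-2·6}·(+1)^-2·(+1)^1 = +1.
v=17: a=17^2·(≡3), b=17^0·(≡12) mod 17; (3|17)=-1, (12|17)=-1; (−1)^{2·0·8}·(-1)^0·(-1)^2 = +1.
v=∞: -1365 < 0 and 770 > 0  ⇒  (a,b)_∞ = +1.
v=7: a=7^-1·(≡2), b=7^-1·(≡5) mod 7; (2|7)=+1, (5|7)=-1; (−1)^{-1·-1·3}·(+1)^-1·(-1)^-1 = +1.
v=11: a=11^2·(≡2), b=11^1·(≡5) mod 11; (2|11)=-1, (5|11)=+1; (−1)^{2·1·5}·(-1)^1·(+1)^2 = -1.
v=2: v_2(a)=2, v_2(b)=11; units ≡ 3, 1 (mod 8); ε·ε+αω+βω = 1·0+2·0+11·1 ≡ 1  ⇒  (a,b)_2 = -1.
v=5: a=5^1·(≡3), b=5^3·(≡1) mod 5; (3|5)=-1, (1|5)=+1; (−1)^{1·3·2}·(-1)^3·(+1)^1 = -1.
v=3: a=3^1·(≡1), b=3^0·(≡2) mod 3; (1|3)=+1, (2|3)=-1; (−1)^{1·0·1}·(+1)^0·(-1)^1 = -1.
Ram(-1365, 770) = {2, 3, 5, 11}; no ℚ_2-point on the conic.

[2, 3, 5, 11]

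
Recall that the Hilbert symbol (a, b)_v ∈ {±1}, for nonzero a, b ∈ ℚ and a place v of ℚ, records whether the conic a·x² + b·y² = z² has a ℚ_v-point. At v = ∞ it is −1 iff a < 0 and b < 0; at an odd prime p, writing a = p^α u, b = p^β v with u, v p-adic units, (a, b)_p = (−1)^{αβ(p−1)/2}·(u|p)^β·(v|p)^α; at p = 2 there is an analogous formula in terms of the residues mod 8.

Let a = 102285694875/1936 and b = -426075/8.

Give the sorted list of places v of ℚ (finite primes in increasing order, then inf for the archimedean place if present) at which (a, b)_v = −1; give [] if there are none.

[2, 23]

Mod squares: a ≡ 31395, b ≡ -34086. Check v ∈ {∞, 2, 3, 5, 7, 11, 13, 19, 23}.
v=2: v_2(a)=-4, v_2(b)=-3; units ≡ 3, 5 (mod 8); ε·ε+αω+βω = 1·0+-4·1+-3·1 ≡ 1  ⇒  (a,b)_2 = -1.
v=3: a=3^1·(≡1), b=3^1·(≡2) mod 3; (1|3)=+1, (2|3)=-1; (−1)^{1·1·1}·(+1)^1·(-1)^1 = +1.
v=∞: 31395 > 0 and -34086 < 0  ⇒  (a,b)_∞ = +1.
v=19: a=19^4·(≡17), b=19^1·(≡16) mod 19; (17|19)=+1, (16|19)=+1; (−1)^{4·1·9}·(+1)^1·(+1)^4 = +1.
v=5: a=5^3·(≡4), b=5^2·(≡4) mod 5; (4|5)=+1, (4|5)=+1; (−1)^{3·2·2}·(+1)^2·(+1)^3 = +1.
v=23: a=23^1·(≡12), b=23^1·(≡16) mod 23; (12|23)=+1, (16|23)=+1; (−1)^{1·1·11}·(+1)^1·(+1)^1 = -1.
v=11: a=11^-2·(≡9), b=11^0·(≡4) mod 11; (9|11)=+1, (4|11)=+1; (−1)^{-2·0·5}·(+1)^0·(+1)^-2 = +1.
v=13: a=13^1·(≡12), b=13^1·(≡3) mod 13; (12|13)=+1, (3|13)=+1; (−1)^{1·1·6}·(+1)^1·(+1)^1 = +1.
v=7: a=7^1·(≡3), b=7^0·(≡1) mod 7; (3|7)=-1, (1|7)=+1; (−1)^{1·0·3}·(-1)^0·(+1)^1 = +1.
|Ram(31395, -34086)| = 2, even; anisotropic at {2, 23}.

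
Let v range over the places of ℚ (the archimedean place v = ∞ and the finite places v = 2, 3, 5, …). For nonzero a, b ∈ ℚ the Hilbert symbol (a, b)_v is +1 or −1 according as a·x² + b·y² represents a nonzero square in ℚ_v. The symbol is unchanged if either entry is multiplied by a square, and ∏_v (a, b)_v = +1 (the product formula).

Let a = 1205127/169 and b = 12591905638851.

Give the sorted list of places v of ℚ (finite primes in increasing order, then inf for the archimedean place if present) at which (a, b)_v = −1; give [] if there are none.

Mod squares: a ≡ 133903, b ≡ 3172563779. Check v ∈ {∞, 2, 3, 7, 11, 13, 19, 29, 37, 43, 47}.
v=29: a=29^0·(≡11), b=29^1·(≡3) mod 29; (11|29)=-1, (3|29)=-1; (−1)^{0·1·14}·(-1)^1·(-1)^0 = -1.
v=11: a=11^1·(≡2), b=11^1·(≡3) mod 11; (2|11)=-1, (3|11)=+1; (−1)^{1·1·5}·(-1)^1·(+1)^1 = +1.
v=37: a=37^1·(≡34), b=37^1·(≡15) mod 37; (34|37)=+1, (15|37)=-1; (−1)^{1·1·18}·(+1)^1·(-1)^1 = -1.
v=19: a=19^0·(≡12), b=19^1·(≡7) mod 19; (12|19)=-1, (7|19)=+1; (−1)^{0·1·9}·(-1)^1·(+1)^0 = -1.
v=∞: 133903 > 0 and 3172563779 > 0  ⇒  (a,b)_∞ = +1.
v=2: v_2(a)=0, v_2(b)=0; units ≡ 7, 3 (mod 8); ε·ε+αω+βω = 1·1+0·1+0·0 ≡ 1  ⇒  (a,b)_2 = -1.
v=43: a=43^0·(≡40), b=43^1·(≡25) mod 43; (40|43)=+1, (25|43)=+1; (−1)^{0·1·21}·(+1)^1·(+1)^0 = +1.
v=13: a=13^-2·(≡1), b=13^0·(≡6) mod 13; (1|13)=+1, (6|13)=-1; (−1)^{-2·0·6}·(+1)^0·(-1)^-2 = +1.
v=3: a=3^2·(≡1), b=3^4·(≡2) mod 3; (1|3)=+1, (2|3)=-1; (−1)^{2·4·1}·(+1)^4·(-1)^2 = +1.
v=7: a=7^1·(≡3), b=7^3·(≡2) mod 7; (3|7)=-1, (2|7)=+1; (−1)^{1·3·3}·(-1)^3·(+1)^1 = +1.
v=47: a=47^1·(≡11), b=47^1·(≡37) mod 47; (11|47)=-1, (37|47)=+1; (−1)^{1·1·23}·(-1)^1·(+1)^1 = +1.
|Ram(133903, 3172563779)| = 4, even; anisotropic at {2, 19, 29, 37}.

[2, 19, 29, 37]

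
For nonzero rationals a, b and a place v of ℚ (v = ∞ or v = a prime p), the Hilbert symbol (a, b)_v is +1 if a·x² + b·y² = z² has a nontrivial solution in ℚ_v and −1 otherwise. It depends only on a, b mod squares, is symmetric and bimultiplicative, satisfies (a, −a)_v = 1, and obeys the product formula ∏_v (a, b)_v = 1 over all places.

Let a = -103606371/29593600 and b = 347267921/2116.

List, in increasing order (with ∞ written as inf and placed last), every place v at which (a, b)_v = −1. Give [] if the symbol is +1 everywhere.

(a, b) ≡ (-11, 1001) mod (ℚ^×)²; places V = {2, 3, 5, 7, 11, 13, 17, 19, 23, 31, ∞}.
(a,b)_7: α=0, u≡6; β=1, v≡5 (mod 7); (6|7)=-1, (5|7)=-1; sign (−1)^0·-1^1·-1^0 = -1.
(a,b)_31: α=2, u≡28; β=2, v≡7 (mod 31); (28|31)=+1, (7|31)=+1; sign (−1)^0·+1^2·+1^2 = +1.
(a,b)_2: α=-12, β=-2; u≡5, v≡1 (mod 8); ε(u)ε(v)=0·0, αω(v)=-12·0, βω(u)=-2·1; sum ≡ 0  ⇒  +1.
(a,b)_3: α=4, u≡1; β=0, v≡2 (mod 3); (1|3)=+1, (2|3)=-1; sign (−1)^0·+1^0·-1^4 = +1.
(a,b)_13: α=0, u≡8; β=1, v≡1 (mod 13); (8|13)=-1, (1|13)=+1; sign (−1)^0·-1^1·+1^0 = -1.
(a,b)_17: α=-2, u≡3; β=0, v≡8 (mod 17); (3|17)=-1, (8|17)=+1; sign (−1)^0·-1^0·+1^-2 = +1.
(a,b)_5: α=-2, u≡1; β=0, v≡1 (mod 5); (1|5)=+1, (1|5)=+1; sign (−1)^0·+1^0·+1^-2 = +1.
(a,b)_∞: sgn(-11)=−, sgn(1001)=+, so +1.
(a,b)_11: α=3, u≡2; β=1, v≡5 (mod 11); (2|11)=-1, (5|11)=+1; sign (−1)^1·-1^1·+1^3 = +1.
(a,b)_19: α=0, u≡18; β=2, v≡15 (mod 19); (18|19)=-1, (15|19)=-1; sign (−1)^0·-1^2·-1^0 = +1.
(a,b)_23: α=0, u≡16; β=-2, v≡13 (mod 23); (16|23)=+1, (13|23)=+1; sign (−1)^0·+1^-2·+1^0 = +1.
|Ram(-11, 1001)| = 2, even; anisotropic at {7, 13}.

[7, 13]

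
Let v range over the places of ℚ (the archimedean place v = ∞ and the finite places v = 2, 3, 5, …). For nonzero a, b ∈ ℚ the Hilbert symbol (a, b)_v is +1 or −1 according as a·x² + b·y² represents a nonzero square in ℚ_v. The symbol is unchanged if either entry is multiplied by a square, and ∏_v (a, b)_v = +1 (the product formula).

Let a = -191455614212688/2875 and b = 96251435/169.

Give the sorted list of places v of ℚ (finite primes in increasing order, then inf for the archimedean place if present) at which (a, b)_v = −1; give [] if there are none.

[3, 5, 19, 23]

Mod squares: a ≡ -10695, b ≡ 1964315. Check v ∈ {∞, 2, 3, 5, 7, 13, 19, 23, 29, 31}.
v=19: a=19^2·(≡8), b=19^1·(≡5) mod 19; (8|19)=-1, (5|19)=+1; (−1)^{2·1·9}·(-1)^1·(+1)^2 = -1.
v=29: a=29^2·(≡23), b=29^1·(≡7) mod 29; (23|29)=+1, (7|29)=+1; (−1)^{2·1·14}·(+1)^1·(+1)^2 = +1.
v=3: a=3^3·(≡2), b=3^0·(≡2) mod 3; (2|3)=-1, (2|3)=-1; (−1)^{3·0·1}·(-1)^0·(-1)^3 = -1.
v=23: a=23^-1·(≡9), b=23^1·(≡8) mod 23; (9|23)=+1, (8|23)=+1; (−1)^{-1·1·11}·(+1)^1·(+1)^-1 = -1.
v=2: v_2(a)=4, v_2(b)=0; units ≡ 1, 3 (mod 8); ε·ε+αω+βω = 0·1+4·1+0·0 ≡ 0  ⇒  (a,b)_2 = +1.
v=13: a=13^0·(≡3), b=13^-2·(≡7) mod 13; (3|13)=+1, (7|13)=-1; (−1)^{0·-2·6}·(+1)^-2·(-1)^0 = +1.
v=7: a=7^2·(≡4), b=7^2·(≡3) mod 7; (4|7)=+1, (3|7)=-1; (−1)^{2·2·3}·(+1)^2·(-1)^2 = +1.
v=∞: -10695 < 0 and 1964315 > 0  ⇒  (a,b)_∞ = +1.
v=31: a=31^3·(≡12), b=31^1·(≡19) mod 31; (12|31)=-1, (19|31)=+1; (−1)^{3·1·15}·(-1)^1·(+1)^3 = +1.
v=5: a=5^-3·(≡4), b=5^1·(≡3) mod 5; (4|5)=+1, (3|5)=-1; (−1)^{-3·1·2}·(+1)^1·(-1)^-3 = -1.
(-10695, 1964315 / ℚ) ramifies at {3, 5, 19, 23}: a division algebra.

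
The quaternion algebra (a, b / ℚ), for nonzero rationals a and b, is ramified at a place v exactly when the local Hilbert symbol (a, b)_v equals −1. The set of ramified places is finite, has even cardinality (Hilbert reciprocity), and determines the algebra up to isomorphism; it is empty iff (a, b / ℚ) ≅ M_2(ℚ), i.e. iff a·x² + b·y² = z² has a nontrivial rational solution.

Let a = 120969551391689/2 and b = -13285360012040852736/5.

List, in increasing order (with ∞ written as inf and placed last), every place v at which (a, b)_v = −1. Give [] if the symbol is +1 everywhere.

[5, 7]

Mod squares: a ≡ 2002, b ≡ -105. Check v ∈ {∞, 2, 3, 5, 7, 11, 13, 17}.
v=11: a=11^5·(≡6), b=11^6·(≡3) mod 11; (6|11)=-1, (3|11)=+1; (−1)^{5·6·5}·(-1)^6·(+1)^5 = +1.
v=5: a=5^0·(≡2), b=5^-1·(≡4) mod 5; (2|5)=-1, (4|5)=+1; (−1)^{0·-1·2}·(-1)^-1·(+1)^0 = -1.
v=7: a=7^1·(≡5), b=7^1·(≡5) mod 7; (5|7)=-1, (5|7)=-1; (−1)^{1·1·3}·(-1)^1·(-1)^1 = -1.
v=2: v_2(a)=-1, v_2(b)=8; units ≡ 1, 7 (mod 8); ε·ε+αω+βω = 0·1+-1·0+8·0 ≡ 0  ⇒  (a,b)_2 = +1.
v=17: a=17^2·(≡13), b=17^2·(≡3) mod 17; (13|17)=+1, (3|17)=-1; (−1)^{2·2·8}·(+1)^2·(-1)^2 = +1.
v=∞: 2002 > 0 and -105 < 0  ⇒  (a,b)_∞ = +1.
v=3: a=3^0·(≡1), b=3^1·(≡1) mod 3; (1|3)=+1, (1|3)=+1; (−1)^{0·1·1}·(+1)^1·(+1)^0 = +1.
v=13: a=13^5·(≡2), b=13^6·(≡12) mod 13; (2|13)=-1, (12|13)=+1; (−1)^{5·6·6}·(-1)^6·(+1)^5 = +1.
Ram(2002, -105) = {5, 7}; no ℚ_5-point on the conic.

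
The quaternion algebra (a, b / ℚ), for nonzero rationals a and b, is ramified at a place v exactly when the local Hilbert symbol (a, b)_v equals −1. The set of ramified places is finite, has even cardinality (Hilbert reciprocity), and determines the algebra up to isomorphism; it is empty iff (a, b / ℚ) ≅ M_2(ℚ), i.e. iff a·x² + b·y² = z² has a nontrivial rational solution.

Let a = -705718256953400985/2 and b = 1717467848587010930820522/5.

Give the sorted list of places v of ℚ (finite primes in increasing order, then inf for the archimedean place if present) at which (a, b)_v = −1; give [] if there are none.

(a, b) ≡ (-38130, 138005490) mod (ℚ^×)²; places V = {2, 3, 5, 7, 17, 29, 31, 41, 43, ∞}.
(a,b)_31: α=1, u≡1; β=1, v≡25 (mod 31); (1|31)=+1, (25|31)=+1; sign (−1)^1·+1^1·+1^1 = -1.
(a,b)_17: α=2, u≡2; β=3, v≡12 (mod 17); (2|17)=+1, (12|17)=-1; sign (−1)^0·+1^3·-1^2 = +1.
(a,b)_29: α=2, u≡28; β=3, v≡18 (mod 29); (28|29)=+1, (18|29)=-1; sign (−1)^0·+1^3·-1^2 = +1.
(a,b)_3: α=1, u≡1; β=1, v≡1 (mod 3); (1|3)=+1, (1|3)=+1; sign (−1)^1·+1^1·+1^1 = -1.
(a,b)_5: α=1, u≡4; β=-1, v≡2 (mod 5); (4|5)=+1, (2|5)=-1; sign (−1)^0·+1^-1·-1^1 = -1.
(a,b)_41: α=3, u≡22; β=4, v≡36 (mod 41); (22|41)=-1, (36|41)=+1; sign (−1)^0·-1^4·+1^3 = +1.
(a,b)_7: α=2, u≡3; β=3, v≡2 (mod 7); (3|7)=-1, (2|7)=+1; sign (−1)^0·-1^3·+1^2 = -1.
(a,b)_43: α=2, u≡41; β=3, v≡5 (mod 43); (41|43)=+1, (5|43)=-1; sign (−1)^0·+1^3·-1^2 = +1.
(a,b)_2: α=-1, β=1; u≡7, v≡1 (mod 8); ε(u)ε(v)=1·0, αω(v)=-1·0, βω(u)=1·0; sum ≡ 0  ⇒  +1.
(a,b)_∞: sgn(-38130)=−, sgn(138005490)=+, so +1.
|Ram(-38130, 138005490)| = 4, even; anisotropic at {3, 5, 7, 31}.

[3, 5, 7, 31]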